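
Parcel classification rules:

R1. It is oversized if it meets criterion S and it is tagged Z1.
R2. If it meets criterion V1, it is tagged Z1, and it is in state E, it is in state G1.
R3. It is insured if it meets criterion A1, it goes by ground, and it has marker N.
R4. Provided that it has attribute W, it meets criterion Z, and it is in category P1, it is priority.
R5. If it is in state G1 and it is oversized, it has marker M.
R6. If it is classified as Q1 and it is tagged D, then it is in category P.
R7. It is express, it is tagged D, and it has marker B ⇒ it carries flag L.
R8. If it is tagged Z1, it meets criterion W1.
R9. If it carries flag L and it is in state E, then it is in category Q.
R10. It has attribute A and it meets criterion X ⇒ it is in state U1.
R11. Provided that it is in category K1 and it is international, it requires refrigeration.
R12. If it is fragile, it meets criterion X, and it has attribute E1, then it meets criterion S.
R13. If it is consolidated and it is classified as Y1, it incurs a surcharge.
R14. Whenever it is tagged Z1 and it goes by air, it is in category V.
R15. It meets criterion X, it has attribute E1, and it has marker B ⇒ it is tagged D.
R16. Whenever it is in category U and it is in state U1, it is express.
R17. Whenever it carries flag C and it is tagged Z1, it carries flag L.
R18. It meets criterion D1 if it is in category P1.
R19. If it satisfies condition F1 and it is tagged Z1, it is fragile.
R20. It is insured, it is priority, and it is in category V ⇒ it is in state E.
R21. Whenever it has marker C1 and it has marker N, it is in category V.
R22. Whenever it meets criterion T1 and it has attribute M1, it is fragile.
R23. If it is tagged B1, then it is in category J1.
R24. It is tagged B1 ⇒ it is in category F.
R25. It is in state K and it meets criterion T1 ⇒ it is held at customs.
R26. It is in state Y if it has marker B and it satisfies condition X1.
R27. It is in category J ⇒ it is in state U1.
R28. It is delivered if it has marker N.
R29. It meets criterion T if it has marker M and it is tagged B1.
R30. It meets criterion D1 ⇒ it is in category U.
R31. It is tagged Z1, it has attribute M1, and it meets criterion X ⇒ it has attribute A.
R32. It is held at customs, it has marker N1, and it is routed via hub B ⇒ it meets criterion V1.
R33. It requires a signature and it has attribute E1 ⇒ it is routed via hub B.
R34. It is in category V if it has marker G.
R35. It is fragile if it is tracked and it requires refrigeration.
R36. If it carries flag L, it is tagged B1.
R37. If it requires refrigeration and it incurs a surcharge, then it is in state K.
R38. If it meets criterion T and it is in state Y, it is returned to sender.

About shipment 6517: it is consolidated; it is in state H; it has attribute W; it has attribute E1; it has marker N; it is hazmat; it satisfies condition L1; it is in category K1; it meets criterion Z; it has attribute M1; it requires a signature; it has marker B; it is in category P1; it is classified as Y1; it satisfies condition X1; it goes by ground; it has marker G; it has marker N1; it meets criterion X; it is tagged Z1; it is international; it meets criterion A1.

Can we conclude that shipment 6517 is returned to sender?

Forward chaining from the given facts derives: is insured, is priority, meets criterion W1, requires refrigeration, incurs a surcharge, is tagged D, meets criterion D1, is in state Y, is delivered, is in category U, has attribute A, is routed via hub B, is in category V, is in state K, is in state U1, is express, is in state E, carries flag L, is in category Q, is tagged B1, is in category J1, is in category F.
The only rule concluding "it is returned to sender" is R38, which needs "it meets criterion T"; that is never established.

No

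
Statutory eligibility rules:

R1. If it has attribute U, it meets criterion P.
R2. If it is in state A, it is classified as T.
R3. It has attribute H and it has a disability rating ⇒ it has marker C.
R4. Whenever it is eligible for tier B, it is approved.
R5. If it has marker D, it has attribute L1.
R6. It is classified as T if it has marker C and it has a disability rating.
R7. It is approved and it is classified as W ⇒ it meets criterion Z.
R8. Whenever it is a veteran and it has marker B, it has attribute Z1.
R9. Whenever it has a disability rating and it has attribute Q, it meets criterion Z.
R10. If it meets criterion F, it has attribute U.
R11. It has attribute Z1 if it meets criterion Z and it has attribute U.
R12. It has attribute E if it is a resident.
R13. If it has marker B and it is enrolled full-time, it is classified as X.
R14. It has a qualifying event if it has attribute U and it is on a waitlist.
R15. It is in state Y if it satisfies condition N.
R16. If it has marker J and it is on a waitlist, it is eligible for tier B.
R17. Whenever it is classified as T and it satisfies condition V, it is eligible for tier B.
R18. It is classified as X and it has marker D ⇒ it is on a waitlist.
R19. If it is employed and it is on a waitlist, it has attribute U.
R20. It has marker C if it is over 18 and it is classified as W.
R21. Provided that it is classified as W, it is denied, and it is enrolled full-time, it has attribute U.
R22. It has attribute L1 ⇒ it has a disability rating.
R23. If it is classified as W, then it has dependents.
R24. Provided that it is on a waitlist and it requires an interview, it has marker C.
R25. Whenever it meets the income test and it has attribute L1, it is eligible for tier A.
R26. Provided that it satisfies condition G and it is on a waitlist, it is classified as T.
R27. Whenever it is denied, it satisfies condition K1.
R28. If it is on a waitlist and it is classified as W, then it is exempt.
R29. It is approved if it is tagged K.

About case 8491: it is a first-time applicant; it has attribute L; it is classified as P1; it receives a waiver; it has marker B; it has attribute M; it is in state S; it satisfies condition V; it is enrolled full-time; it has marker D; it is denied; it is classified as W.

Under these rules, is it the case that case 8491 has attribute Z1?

Forward chaining from the given facts derives: has attribute L1, is classified as X, is on a waitlist, has attribute U, has a disability rating, has dependents, satisfies condition K1, is exempt, meets criterion P, has a qualifying event.
Rules concluding "it has attribute Z1": R8 needs "it is a veteran"; R11 needs "it meets criterion Z" — none of these are established.

No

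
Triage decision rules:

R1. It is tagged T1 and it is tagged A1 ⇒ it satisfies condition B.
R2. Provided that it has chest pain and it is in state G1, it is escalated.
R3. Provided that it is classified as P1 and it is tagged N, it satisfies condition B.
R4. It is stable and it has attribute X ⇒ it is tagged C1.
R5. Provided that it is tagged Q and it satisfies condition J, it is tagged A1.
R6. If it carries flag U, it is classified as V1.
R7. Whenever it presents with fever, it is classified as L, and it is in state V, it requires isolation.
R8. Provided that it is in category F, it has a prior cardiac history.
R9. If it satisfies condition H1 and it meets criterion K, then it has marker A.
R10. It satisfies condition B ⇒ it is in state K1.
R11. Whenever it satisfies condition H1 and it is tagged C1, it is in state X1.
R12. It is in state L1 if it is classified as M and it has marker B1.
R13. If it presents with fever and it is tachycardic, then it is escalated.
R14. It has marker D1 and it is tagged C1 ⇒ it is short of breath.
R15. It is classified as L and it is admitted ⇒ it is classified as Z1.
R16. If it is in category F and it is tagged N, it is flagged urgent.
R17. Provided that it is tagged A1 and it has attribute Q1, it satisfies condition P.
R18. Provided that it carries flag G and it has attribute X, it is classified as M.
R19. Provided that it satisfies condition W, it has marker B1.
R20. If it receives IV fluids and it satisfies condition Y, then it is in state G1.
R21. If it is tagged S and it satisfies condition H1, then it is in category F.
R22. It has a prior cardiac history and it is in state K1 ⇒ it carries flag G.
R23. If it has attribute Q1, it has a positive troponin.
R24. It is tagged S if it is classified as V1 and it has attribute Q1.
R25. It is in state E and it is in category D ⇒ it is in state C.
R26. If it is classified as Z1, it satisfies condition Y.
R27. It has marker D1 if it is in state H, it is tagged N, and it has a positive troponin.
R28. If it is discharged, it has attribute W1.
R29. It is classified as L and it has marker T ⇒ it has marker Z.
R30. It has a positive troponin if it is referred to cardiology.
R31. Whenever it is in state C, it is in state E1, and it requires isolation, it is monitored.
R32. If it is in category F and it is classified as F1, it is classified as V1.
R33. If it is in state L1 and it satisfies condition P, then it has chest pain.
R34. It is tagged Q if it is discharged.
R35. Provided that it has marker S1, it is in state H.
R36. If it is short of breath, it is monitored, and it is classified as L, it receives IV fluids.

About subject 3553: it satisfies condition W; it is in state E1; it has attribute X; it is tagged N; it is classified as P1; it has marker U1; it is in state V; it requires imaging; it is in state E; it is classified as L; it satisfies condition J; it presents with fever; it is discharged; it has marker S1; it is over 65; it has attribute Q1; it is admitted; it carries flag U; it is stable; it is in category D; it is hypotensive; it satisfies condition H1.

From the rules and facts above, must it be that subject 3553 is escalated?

By R3 (it is classified as P1, it is tagged N): it satisfies condition B.
By R4 (it is stable, it has attribute X): it is tagged C1.
By R6 (it carries flag U): it is classified as V1.
By R7 (it presents with fever, it is classified as L, it is in state V): it requires isolation.
By R10 (it satisfies condition B): it is in state K1.
By R15 (it is classified as L, it is admitted): it is classified as Z1.
By R19 (it satisfies condition W): it has marker B1.
By R23 (it has attribute Q1): it has a positive troponin.
By R24 (it is classified as V1, it has attribute Q1): it is tagged S.
By R25 (it is in state E, it is in category D): it is in state C.
By R26 (it is classified as Z1): it satisfies condition Y.
By R31 (it is in state C, it is in state E1, it requires isolation): it is monitored.
By R34 (it is discharged): it is tagged Q.
By R35 (it has marker S1): it is in state H.
By R5 (it is tagged Q, it satisfies condition J): it is tagged A1.
By R17 (it is tagged A1, it has attribute Q1): it satisfies condition P.
By R21 (it is tagged S, it satisfies condition H1): it is in category F.
By R27 (it is in state H, it is tagged N, it has a positive troponin): it has marker D1.
By R8 (it is in category F): it has a prior cardiac history.
By R14 (it has marker D1, it is tagged C1): it is short of breath.
By R22 (it has a prior cardiac history, it is in state K1): it carries flag G.
By R36 (it is short of breath, it is monitored, it is classified as L): it receives IV fluids.
By R18 (it carries flag G, it has attribute X): it is classified as M.
By R20 (it receives IV fluids, it satisfies condition Y): it is in state G1.
By R12 (it is classified as M, it has marker B1): it is in state L1.
By R33 (it is in state L1, it satisfies condition P): it has chest pain.
By R2 (it has chest pain, it is in state G1): it is escalated.

Yes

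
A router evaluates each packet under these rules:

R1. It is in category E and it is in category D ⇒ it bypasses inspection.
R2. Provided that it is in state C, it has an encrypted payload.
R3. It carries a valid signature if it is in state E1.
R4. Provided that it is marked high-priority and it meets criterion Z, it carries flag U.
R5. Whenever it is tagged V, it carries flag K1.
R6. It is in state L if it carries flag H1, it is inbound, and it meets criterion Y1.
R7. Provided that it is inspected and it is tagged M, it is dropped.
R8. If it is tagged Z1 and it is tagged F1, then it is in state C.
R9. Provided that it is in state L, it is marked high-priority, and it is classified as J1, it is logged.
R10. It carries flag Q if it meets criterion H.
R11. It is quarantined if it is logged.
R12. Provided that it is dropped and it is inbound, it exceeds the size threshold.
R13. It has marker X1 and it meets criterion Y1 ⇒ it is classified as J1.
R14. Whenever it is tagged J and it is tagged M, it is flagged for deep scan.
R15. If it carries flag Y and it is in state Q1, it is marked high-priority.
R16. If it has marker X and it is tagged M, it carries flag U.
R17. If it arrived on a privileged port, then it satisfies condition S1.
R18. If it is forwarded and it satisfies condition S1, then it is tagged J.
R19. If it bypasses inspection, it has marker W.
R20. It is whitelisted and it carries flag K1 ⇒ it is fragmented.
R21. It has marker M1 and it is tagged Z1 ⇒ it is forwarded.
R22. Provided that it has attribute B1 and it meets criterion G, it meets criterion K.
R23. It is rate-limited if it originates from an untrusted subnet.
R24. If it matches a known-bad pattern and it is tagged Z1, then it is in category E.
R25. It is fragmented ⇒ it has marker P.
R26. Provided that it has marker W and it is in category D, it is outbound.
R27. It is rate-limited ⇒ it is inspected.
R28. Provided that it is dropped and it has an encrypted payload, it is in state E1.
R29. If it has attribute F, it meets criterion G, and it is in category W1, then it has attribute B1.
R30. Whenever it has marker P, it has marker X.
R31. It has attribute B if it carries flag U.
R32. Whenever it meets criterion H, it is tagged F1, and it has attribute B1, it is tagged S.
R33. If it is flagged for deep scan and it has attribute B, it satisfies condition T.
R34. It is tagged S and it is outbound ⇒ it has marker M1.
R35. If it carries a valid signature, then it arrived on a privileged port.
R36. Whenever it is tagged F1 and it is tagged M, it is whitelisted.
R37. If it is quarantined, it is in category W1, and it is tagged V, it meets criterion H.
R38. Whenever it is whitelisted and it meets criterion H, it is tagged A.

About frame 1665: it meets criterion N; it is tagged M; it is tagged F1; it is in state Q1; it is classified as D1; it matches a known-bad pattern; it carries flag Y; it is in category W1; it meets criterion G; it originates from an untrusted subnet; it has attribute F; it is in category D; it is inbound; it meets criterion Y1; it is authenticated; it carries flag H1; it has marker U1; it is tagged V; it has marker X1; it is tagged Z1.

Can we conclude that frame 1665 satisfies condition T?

By R5 (it is tagged V): it carries flag K1.
By R6 (it carries flag H1, it is inbound, it meets criterion Y1): it is in state L.
By R8 (it is tagged Z1, it is tagged F1): it is in state C.
By R13 (it has marker X1, it meets criterion Y1): it is classified as J1.
By R15 (it carries flag Y, it is in state Q1): it is marked high-priority.
By R23 (it originates from an untrusted subnet): it is rate-limited.
By R24 (it matches a known-bad pattern, it is tagged Z1): it is in category E.
By R27 (it is rate-limited): it is inspected.
By R29 (it has attribute F, it meets criterion G, it is in category W1): it has attribute B1.
By R36 (it is tagged F1, it is tagged M): it is whitelisted.
By R1 (it is in category E, it is in category D): it bypasses inspection.
By R2 (it is in state C): it has an encrypted payload.
By R7 (it is inspected, it is tagged M): it is dropped.
By R9 (it is in state L, it is marked high-priority, it is classified as J1): it is logged.
By R11 (it is logged): it is quarantined.
By R19 (it bypasses inspection): it has marker W.
By R20 (it is whitelisted, it carries flag K1): it is fragmented.
By R25 (it is fragmented): it has marker P.
By R26 (it has marker W, it is in category D): it is outbound.
By R28 (it is dropped, it has an encrypted payload): it is in state E1.
By R30 (it has marker P): it has marker X.
By R37 (it is quarantined, it is in category W1, it is tagged V): it meets criterion H.
By R3 (it is in state E1): it carries a valid signature.
By R16 (it has marker X, it is tagged M): it carries flag U.
By R31 (it carries flag U): it has attribute B.
By R32 (it meets criterion H, it is tagged F1, it has attribute B1): it is tagged S.
By R34 (it is tagged S, it is outbound): it has marker M1.
By R35 (it carries a valid signature): it arrived on a privileged port.
By R17 (it arrived on a privileged port): it satisfies condition S1.
By R21 (it has marker M1, it is tagged Z1): it is forwarded.
By R18 (it is forwarded, it satisfies condition S1): it is tagged J.
By R14 (it is tagged J, it is tagged M): it is flagged for deep scan.
By R33 (it is flagged for deep scan, it has attribute B): it satisfies condition T.

Yes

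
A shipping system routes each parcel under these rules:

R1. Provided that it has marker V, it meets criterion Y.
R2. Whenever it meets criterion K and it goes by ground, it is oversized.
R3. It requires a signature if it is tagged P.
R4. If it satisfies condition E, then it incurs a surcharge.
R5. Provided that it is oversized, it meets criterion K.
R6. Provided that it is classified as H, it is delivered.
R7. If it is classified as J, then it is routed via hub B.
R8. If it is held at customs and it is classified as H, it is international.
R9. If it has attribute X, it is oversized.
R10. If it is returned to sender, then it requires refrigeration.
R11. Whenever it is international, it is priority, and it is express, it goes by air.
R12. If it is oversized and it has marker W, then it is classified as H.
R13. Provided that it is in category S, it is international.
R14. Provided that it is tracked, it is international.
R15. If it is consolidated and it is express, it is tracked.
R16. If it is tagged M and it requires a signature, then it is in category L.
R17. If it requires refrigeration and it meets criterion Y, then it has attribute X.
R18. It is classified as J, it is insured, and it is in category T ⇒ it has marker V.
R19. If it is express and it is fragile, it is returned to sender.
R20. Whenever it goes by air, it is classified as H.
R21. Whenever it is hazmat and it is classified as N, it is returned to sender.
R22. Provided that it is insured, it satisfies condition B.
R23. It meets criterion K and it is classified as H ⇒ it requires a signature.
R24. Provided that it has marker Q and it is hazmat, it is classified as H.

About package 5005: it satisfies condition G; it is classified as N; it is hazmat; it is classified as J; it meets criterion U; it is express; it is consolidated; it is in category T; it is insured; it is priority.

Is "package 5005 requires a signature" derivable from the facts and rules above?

By R15 (it is consolidated, it is express): it is tracked.
By R18 (it is classified as J, it is insured, it is in category T): it has marker V.
By R21 (it is hazmat, it is classified as N): it is returned to sender.
By R1 (it has marker V): it meets criterion Y.
By R10 (it is returned to sender): it requires refrigeration.
By R14 (it is tracked): it is international.
By R17 (it requires refrigeration, it meets criterion Y): it has attribute X.
By R9 (it has attribute X): it is oversized.
By R11 (it is international, it is priority, it is express): it goes by air.
By R20 (it goes by air): it is classified as H.
By R5 (it is oversized): it meets criterion K.
By R23 (it meets criterion K, it is classified as H): it requires a signature.

Yes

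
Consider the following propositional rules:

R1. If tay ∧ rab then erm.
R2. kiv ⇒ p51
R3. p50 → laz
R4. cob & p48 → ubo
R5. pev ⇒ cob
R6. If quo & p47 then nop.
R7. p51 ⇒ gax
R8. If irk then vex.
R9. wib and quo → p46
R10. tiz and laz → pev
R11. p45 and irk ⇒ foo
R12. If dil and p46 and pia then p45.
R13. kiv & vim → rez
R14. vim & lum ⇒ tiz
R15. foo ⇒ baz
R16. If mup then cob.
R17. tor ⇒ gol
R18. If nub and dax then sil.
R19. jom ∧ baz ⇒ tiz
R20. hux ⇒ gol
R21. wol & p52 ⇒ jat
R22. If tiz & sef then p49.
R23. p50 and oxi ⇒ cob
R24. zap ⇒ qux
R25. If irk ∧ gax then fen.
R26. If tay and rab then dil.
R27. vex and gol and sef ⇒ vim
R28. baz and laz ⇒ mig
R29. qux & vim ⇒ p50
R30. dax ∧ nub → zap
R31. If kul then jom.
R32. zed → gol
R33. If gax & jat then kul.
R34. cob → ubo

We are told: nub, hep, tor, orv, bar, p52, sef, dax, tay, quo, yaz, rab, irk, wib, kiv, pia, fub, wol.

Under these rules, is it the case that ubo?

Yes

p51  (by R2: kiv)
gax  (by R7: p51)
vex  (by R8: irk)
p46  (by R9: wib, quo)
gol  (by R17: tor)
jat  (by R21: wol, p52)
dil  (by R26: tay, rab)
vim  (by R27: vex, gol, sef)
zap  (by R30: dax, nub)
kul  (by R33: gax, jat)
p45  (by R12: dil, p46, pia)
qux  (by R24: zap)
p50  (by R29: qux, vim)
jom  (by R31: kul)
laz  (by R3: p50)
foo  (by R11: p45, irk)
baz  (by R15: foo)
tiz  (by R19: jom, baz)
pev  (by R10: tiz, laz)
cob  (by R5: pev)
ubo  (by R34: cob)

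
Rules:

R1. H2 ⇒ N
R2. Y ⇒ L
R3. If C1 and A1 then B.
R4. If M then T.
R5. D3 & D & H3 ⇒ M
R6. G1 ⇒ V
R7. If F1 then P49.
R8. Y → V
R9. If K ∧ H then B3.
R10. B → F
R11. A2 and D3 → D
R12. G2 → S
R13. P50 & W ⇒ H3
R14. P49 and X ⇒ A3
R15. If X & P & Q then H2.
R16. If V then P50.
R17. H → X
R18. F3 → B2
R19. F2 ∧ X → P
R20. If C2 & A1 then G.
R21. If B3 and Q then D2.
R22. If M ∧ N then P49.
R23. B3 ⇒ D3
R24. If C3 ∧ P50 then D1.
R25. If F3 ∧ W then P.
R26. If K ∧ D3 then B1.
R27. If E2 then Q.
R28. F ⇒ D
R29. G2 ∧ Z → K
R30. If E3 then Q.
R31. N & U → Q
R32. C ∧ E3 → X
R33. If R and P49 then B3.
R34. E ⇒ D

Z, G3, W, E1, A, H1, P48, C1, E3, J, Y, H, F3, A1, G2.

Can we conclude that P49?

B  (by R3: C1, A1)
V  (by R8: Y)
F  (by R10: B)
P50  (by R16: V)
X  (by R17: H)
P  (by R25: F3, W)
D  (by R28: F)
K  (by R29: G2, Z)
Q  (by R30: E3)
B3  (by R9: K, H)
H3  (by R13: P50, W)
H2  (by R15: X, P, Q)
D3  (by R23: B3)
N  (by R1: H2)
M  (by R5: D3, D, H3)
P49  (by R22: M, N)

Yes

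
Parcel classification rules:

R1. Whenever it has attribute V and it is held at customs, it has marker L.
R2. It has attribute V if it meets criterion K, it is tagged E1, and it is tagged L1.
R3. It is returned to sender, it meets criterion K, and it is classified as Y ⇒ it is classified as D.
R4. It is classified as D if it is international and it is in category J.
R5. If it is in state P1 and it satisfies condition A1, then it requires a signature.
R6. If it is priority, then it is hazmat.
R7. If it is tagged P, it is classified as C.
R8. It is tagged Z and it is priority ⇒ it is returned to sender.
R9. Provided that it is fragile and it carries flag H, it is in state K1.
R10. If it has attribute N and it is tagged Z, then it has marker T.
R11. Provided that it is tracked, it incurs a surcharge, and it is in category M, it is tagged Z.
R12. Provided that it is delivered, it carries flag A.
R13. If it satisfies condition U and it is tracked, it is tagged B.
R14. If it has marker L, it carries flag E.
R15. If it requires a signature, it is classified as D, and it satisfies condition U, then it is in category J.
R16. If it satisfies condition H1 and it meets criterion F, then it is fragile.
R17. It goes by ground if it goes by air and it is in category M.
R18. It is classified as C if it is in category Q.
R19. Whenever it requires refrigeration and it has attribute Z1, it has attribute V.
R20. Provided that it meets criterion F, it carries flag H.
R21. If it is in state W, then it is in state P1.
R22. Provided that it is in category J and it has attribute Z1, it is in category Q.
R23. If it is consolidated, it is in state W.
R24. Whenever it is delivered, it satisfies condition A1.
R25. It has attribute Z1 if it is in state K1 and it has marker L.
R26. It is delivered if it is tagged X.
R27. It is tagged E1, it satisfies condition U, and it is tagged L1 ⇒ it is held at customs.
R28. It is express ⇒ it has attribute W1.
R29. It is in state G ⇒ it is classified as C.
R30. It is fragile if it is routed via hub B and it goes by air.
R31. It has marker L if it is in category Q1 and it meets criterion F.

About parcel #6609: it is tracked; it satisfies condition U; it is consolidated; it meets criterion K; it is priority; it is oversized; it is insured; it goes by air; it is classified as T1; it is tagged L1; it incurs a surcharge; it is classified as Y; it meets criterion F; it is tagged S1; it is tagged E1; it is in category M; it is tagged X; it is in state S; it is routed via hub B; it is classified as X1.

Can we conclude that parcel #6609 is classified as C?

By R2 (it meets criterion K, it is tagged E1, it is tagged L1): it has attribute V.
By R11 (it is tracked, it incurs a surcharge, it is in category M): it is tagged Z.
By R20 (it meets criterion F): it carries flag H.
By R23 (it is consolidated): it is in state W.
By R26 (it is tagged X): it is delivered.
By R27 (it is tagged E1, it satisfies condition U, it is tagged L1): it is held at customs.
By R30 (it is routed via hub B, it goes by air): it is fragile.
By R1 (it has attribute V, it is held at customs): it has marker L.
By R8 (it is tagged Z, it is priority): it is returned to sender.
By R9 (it is fragile, it carries flag H): it is in state K1.
By R21 (it is in state W): it is in state P1.
By R24 (it is delivered): it satisfies condition A1.
By R25 (it is in state K1, it has marker L): it has attribute Z1.
By R3 (it is returned to sender, it meets criterion K, it is classified as Y): it is classified as D.
By R5 (it is in state P1, it satisfies condition A1): it requires a signature.
By R15 (it requires a signature, it is classified as D, it satisfies condition U): it is in category J.
By R22 (it is in category J, it has attribute Z1): it is in category Q.
By R18 (it is in category Q): it is classified as C.

Yes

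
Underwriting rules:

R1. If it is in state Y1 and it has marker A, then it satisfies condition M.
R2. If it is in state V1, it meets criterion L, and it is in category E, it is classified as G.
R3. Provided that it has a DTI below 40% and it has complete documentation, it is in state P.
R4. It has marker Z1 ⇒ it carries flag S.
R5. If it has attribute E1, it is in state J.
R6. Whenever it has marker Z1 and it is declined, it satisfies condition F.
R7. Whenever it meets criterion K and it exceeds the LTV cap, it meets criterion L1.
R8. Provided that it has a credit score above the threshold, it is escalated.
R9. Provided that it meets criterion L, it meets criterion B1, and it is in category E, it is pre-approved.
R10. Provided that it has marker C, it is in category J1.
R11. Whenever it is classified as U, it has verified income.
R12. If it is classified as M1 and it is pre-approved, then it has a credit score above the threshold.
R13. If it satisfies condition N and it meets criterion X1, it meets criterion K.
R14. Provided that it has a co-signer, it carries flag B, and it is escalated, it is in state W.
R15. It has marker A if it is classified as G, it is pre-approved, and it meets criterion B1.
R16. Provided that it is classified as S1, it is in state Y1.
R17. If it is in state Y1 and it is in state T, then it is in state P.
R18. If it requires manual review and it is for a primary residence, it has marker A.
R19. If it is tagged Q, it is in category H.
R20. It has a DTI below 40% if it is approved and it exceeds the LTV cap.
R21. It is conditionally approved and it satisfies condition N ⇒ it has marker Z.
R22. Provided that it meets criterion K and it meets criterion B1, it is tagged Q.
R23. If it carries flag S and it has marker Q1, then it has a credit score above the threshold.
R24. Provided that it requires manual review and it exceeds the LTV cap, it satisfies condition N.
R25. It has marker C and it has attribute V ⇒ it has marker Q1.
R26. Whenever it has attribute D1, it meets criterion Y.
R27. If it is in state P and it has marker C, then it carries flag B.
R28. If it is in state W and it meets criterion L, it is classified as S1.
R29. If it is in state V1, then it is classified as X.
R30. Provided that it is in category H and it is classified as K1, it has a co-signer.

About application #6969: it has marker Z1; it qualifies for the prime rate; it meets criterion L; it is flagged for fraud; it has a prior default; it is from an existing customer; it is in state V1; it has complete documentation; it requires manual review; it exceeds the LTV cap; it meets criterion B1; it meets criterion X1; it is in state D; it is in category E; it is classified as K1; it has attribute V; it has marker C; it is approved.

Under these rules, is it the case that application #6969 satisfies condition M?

By R2 (it is in state V1, it meets criterion L, it is in category E): it is classified as G.
By R4 (it has marker Z1): it carries flag S.
By R9 (it meets criterion L, it meets criterion B1, it is in category E): it is pre-approved.
By R15 (it is classified as G, it is pre-approved, it meets criterion B1): it has marker A.
By R20 (it is approved, it exceeds the LTV cap): it has a DTI below 40%.
By R24 (it requires manual review, it exceeds the LTV cap): it satisfies condition N.
By R25 (it has marker C, it has attribute V): it has marker Q1.
By R3 (it has a DTI below 40%, it has complete documentation): it is in state P.
By R13 (it satisfies condition N, it meets criterion X1): it meets criterion K.
By R22 (it meets criterion K, it meets criterion B1): it is tagged Q.
By R23 (it carries flag S, it has marker Q1): it has a credit score above the threshold.
By R27 (it is in state P, it has marker C): it carries flag B.
By R8 (it has a credit score above the threshold): it is escalated.
By R19 (it is tagged Q): it is in category H.
By R30 (it is in category H, it is classified as K1): it has a co-signer.
By R14 (it has a co-signer, it carries flag B, it is escalated): it is in state W.
By R28 (it is in state W, it meets criterion L): it is classified as S1.
By R16 (it is classified as S1): it is in state Y1.
By R1 (it is in state Y1, it has marker A): it satisfies condition M.

Yes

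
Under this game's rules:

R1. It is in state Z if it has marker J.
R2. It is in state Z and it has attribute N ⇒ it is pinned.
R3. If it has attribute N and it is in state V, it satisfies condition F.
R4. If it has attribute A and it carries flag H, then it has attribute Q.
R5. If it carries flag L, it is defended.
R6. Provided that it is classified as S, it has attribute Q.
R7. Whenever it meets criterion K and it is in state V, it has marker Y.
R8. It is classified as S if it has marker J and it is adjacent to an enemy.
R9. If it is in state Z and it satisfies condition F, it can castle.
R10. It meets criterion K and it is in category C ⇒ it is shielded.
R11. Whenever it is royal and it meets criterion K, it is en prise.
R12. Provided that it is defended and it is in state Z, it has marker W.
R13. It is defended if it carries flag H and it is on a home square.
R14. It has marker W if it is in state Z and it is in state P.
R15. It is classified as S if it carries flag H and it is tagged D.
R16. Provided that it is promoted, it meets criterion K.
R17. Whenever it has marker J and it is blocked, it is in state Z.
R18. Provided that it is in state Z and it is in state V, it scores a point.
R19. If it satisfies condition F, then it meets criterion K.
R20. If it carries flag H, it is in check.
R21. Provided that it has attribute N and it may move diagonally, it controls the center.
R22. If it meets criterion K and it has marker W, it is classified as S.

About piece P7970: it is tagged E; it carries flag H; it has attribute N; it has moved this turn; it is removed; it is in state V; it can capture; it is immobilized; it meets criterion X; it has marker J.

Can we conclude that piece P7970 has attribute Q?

No

Forward chaining from the given facts derives: is in state Z, is pinned, satisfies condition F, can castle, scores a point, meets criterion K, is in check, has marker Y.
Rules concluding "it has attribute Q": R4 needs "it has attribute A"; R6 needs "it is classified as S" — none of these are established.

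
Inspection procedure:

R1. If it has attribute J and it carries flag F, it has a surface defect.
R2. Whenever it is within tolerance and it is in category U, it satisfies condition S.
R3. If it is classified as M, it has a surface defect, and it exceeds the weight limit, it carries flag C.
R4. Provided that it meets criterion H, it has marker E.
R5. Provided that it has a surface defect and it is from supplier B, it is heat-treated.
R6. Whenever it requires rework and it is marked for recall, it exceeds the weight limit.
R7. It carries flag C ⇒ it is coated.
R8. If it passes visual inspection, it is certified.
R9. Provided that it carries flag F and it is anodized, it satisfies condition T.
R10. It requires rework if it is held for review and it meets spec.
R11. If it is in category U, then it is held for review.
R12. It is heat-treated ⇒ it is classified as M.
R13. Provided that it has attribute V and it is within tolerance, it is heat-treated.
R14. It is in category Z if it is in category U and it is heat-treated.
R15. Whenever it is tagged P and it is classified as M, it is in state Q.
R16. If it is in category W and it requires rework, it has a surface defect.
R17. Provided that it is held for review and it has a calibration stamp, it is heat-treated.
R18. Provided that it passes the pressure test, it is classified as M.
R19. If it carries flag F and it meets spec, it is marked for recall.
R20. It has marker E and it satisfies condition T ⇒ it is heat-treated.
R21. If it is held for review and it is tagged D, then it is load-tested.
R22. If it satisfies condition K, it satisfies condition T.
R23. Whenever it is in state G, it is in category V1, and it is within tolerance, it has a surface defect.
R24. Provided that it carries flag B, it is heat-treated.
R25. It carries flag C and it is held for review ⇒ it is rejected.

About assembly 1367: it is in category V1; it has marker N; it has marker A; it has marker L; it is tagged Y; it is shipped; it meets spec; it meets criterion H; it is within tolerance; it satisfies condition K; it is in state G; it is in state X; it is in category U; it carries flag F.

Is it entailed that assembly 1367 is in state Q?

No

Forward chaining from the given facts derives: satisfies condition S, has marker E, is held for review, is marked for recall, satisfies condition T, has a surface defect, requires rework, is heat-treated, exceeds the weight limit, is classified as M, is in category Z, carries flag C, is coated, is rejected.
The only rule concluding "it is in state Q" is R15, which needs "it is tagged P"; that is never established.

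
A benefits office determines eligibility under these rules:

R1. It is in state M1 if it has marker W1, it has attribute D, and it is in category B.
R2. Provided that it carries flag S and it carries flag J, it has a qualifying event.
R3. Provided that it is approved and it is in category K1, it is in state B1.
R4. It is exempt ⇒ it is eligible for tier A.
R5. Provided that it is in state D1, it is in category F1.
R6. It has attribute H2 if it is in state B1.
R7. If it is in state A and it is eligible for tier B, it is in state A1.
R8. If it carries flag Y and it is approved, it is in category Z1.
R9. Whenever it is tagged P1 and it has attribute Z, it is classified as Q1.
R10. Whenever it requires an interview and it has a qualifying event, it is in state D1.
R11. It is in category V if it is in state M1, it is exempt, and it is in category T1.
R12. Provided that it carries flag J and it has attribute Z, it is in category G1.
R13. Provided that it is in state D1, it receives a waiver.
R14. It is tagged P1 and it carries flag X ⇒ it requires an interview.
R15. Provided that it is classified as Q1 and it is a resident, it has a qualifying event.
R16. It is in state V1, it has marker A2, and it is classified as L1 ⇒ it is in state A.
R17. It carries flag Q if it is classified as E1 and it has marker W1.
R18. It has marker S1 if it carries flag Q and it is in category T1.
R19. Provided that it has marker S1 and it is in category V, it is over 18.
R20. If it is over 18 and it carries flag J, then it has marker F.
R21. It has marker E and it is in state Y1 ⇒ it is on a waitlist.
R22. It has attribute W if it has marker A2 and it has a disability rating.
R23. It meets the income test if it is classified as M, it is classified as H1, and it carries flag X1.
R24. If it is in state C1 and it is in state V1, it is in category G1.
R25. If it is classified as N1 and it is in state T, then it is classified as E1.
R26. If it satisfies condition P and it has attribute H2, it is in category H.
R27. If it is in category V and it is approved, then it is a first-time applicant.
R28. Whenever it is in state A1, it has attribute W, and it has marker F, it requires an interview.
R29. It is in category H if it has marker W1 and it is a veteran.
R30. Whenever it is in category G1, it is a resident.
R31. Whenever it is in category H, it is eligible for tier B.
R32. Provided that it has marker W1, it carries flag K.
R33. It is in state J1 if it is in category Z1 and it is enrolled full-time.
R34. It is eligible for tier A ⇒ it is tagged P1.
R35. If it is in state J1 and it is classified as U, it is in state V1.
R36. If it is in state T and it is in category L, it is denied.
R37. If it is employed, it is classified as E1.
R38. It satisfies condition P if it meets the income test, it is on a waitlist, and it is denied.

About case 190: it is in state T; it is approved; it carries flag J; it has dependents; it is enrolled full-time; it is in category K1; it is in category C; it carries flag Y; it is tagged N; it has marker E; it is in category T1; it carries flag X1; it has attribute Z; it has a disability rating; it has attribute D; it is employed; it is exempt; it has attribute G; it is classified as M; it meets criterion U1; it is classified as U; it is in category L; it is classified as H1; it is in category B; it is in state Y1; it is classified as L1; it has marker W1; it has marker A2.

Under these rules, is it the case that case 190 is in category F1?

By R1 (it has marker W1, it has attribute D, it is in category B): it is in state M1.
By R3 (it is approved, it is in category K1): it is in state B1.
By R4 (it is exempt): it is eligible for tier A.
By R6 (it is in state B1): it has attribute H2.
By R8 (it carries flag Y, it is approved): it is in category Z1.
By R11 (it is in state M1, it is exempt, it is in category T1): it is in category V.
By R12 (it carries flag J, it has attribute Z): it is in category G1.
By R21 (it has marker E, it is in state Y1): it is on a waitlist.
By R22 (it has marker A2, it has a disability rating): it has attribute W.
By R23 (it is classified as M, it is classified as H1, it carries flag X1): it meets the income test.
By R30 (it is in category G1): it is a resident.
By R33 (it is in category Z1, it is enrolled full-time): it is in state J1.
By R34 (it is eligible for tier A): it is tagged P1.
By R35 (it is in state J1, it is classified as U): it is in state V1.
By R36 (it is in state T, it is in category L): it is denied.
By R37 (it is employed): it is classified as E1.
By R38 (it meets the income test, it is on a waitlist, it is denied): it satisfies condition P.
By R9 (it is tagged P1, it has attribute Z): it is classified as Q1.
By R15 (it is classified as Q1, it is a resident): it has a qualifying event.
By R16 (it is in state V1, it has marker A2, it is classified as L1): it is in state A.
By R17 (it is classified as E1, it has marker W1): it carries flag Q.
By R18 (it carries flag Q, it is in category T1): it has marker S1.
By R19 (it has marker S1, it is in category V): it is over 18.
By R20 (it is over 18, it carries flag J): it has marker F.
By R26 (it satisfies condition P, it has attribute H2): it is in category H.
By R31 (it is in category H): it is eligible for tier B.
By R7 (it is in state A, it is eligible for tier B): it is in state A1.
By R28 (it is in state A1, it has attribute W, it has marker F): it requires an interview.
By R10 (it requires an interview, it has a qualifying event): it is in state D1.
By R5 (it is in state D1): it is in category F1.

Yes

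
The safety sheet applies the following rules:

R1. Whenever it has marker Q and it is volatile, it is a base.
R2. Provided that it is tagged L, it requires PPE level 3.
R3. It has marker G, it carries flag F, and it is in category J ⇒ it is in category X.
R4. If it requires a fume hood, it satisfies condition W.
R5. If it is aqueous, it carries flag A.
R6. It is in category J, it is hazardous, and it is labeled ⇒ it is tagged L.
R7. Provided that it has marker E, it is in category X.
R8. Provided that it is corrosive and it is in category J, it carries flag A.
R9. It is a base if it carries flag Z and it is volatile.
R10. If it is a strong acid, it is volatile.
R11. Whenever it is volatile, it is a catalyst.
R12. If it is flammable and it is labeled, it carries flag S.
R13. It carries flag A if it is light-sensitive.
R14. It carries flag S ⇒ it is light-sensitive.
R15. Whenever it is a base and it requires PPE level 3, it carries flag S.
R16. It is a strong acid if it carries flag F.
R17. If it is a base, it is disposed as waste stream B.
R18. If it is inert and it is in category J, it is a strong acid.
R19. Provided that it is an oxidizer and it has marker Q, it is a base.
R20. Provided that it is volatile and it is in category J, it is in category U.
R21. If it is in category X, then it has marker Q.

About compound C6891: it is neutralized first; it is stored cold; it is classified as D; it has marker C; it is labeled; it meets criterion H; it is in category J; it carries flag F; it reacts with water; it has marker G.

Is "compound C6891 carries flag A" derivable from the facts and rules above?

No

Forward chaining from the given facts derives: is in category X, is a strong acid, has marker Q, is volatile, is a catalyst, is in category U, is a base, is disposed as waste stream B.
Rules concluding "it carries flag A": R5 needs "it is aqueous"; R8 needs "it is corrosive"; R13 needs "it is light-sensitive" — none of these are established.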